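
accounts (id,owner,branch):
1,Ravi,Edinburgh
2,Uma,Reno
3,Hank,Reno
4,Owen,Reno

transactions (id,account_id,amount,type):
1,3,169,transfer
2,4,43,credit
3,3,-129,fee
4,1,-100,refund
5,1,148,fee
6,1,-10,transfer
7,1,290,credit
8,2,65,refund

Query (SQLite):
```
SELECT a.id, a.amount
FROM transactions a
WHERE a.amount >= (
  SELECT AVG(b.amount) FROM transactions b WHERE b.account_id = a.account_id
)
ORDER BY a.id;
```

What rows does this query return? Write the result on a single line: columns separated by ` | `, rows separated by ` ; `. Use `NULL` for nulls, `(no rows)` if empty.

For each transactions row a, compute AVG(amount) over rows sharing a.account_id.
Keep row a if a.amount >= that per-group AVG.
  account_id=1: AVG(amount) = 82.0
  account_id=2: AVG(amount) = 65.0
  account_id=3: AVG(amount) = 20.0
  account_id=4: AVG(amount) = 43.0

1 | 169 ; 2 | 43 ; 5 | 148 ; 7 | 290 ; 8 | 65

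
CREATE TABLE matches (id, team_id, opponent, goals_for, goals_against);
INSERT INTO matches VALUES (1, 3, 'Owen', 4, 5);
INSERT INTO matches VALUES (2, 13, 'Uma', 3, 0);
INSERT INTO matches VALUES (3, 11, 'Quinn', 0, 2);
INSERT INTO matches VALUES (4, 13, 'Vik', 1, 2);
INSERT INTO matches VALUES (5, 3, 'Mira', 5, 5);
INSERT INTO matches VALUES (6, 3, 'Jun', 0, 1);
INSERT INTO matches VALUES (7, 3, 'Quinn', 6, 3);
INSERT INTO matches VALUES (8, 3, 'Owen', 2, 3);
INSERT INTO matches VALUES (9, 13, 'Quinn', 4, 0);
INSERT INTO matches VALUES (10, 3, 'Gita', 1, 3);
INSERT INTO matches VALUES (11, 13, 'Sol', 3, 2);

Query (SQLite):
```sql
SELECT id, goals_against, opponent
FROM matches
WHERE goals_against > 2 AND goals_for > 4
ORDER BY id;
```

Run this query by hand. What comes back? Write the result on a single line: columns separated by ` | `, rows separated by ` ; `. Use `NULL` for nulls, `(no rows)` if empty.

goals_against > 2: ids {1, 5, 7, 8, 10}
goals_for > 4: ids {5, 7}
Combine with AND.

5 | 5 | Mira ; 7 | 3 | Quinn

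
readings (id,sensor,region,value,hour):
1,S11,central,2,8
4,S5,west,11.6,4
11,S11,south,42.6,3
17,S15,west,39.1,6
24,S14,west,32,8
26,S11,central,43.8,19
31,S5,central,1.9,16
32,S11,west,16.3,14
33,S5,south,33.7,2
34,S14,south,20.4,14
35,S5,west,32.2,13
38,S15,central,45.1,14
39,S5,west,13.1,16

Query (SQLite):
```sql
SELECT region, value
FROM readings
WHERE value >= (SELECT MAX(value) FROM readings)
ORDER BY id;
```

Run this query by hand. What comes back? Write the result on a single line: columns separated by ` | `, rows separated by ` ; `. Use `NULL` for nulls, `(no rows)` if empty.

Scalar subquery: MAX(value) over all readings rows = 45.1.
Keep rows where value >= that value.

central | 45.1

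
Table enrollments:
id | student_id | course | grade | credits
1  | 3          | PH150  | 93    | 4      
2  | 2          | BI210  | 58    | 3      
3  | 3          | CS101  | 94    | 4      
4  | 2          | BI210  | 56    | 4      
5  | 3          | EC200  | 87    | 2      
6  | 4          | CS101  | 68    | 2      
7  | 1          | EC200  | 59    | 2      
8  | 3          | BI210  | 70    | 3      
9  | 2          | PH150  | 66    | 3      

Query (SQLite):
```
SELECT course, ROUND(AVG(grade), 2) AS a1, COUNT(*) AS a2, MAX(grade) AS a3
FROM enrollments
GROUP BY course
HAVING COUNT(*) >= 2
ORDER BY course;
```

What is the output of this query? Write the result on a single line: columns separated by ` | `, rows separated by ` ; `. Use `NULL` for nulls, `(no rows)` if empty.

BI210 | 61.33 | 3 | 70 ; CS101 | 81 | 2 | 94 ; EC200 | 73 | 2 | 87 ; PH150 | 79.5 | 2 | 93

Group enrollments by course.
Per group compute: ROUND(AVG(grade), 2), COUNT(*), MAX(grade).
HAVING: drop groups with fewer than 2 rows.
  BI210: ids {2, 4, 8} → ROUND(AVG(grade), 2)=61.33, COUNT(*)=3, MAX(grade)=70
  CS101: ids {3, 6} → ROUND(AVG(grade), 2)=81, COUNT(*)=2, MAX(grade)=94
  EC200: ids {5, 7} → ROUND(AVG(grade), 2)=73, COUNT(*)=2, MAX(grade)=87
  PH150: ids {1, 9} → ROUND(AVG(grade), 2)=79.5, COUNT(*)=2, MAX(grade)=93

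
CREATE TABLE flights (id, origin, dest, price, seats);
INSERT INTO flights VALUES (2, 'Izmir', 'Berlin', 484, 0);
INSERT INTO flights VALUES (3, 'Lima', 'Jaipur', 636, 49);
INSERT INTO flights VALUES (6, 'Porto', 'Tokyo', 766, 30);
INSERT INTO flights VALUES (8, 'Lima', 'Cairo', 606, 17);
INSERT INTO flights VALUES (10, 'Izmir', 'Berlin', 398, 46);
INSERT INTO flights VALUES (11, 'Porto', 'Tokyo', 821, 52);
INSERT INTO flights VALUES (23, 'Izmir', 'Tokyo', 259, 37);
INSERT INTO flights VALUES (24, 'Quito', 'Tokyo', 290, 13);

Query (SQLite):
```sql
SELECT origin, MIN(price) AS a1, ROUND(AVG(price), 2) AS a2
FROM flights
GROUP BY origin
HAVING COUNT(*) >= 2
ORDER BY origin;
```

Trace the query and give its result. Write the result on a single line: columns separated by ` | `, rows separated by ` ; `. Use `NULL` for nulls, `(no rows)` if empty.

Izmir | 259 | 380.33 ; Lima | 606 | 621 ; Porto | 766 | 793.5

Group flights by origin.
Per group compute: MIN(price), ROUND(AVG(price), 2).
HAVING: drop groups with fewer than 2 rows.
  Izmir: ids {2, 10, 23} → MIN(price)=259, ROUND(AVG(price), 2)=380.33
  Lima: ids {3, 8} → MIN(price)=606, ROUND(AVG(price), 2)=621
  Porto: ids {6, 11} → MIN(price)=766, ROUND(AVG(price), 2)=793.5
  Quito: ids {24} → MIN(price)=290, ROUND(AVG(price), 2)=290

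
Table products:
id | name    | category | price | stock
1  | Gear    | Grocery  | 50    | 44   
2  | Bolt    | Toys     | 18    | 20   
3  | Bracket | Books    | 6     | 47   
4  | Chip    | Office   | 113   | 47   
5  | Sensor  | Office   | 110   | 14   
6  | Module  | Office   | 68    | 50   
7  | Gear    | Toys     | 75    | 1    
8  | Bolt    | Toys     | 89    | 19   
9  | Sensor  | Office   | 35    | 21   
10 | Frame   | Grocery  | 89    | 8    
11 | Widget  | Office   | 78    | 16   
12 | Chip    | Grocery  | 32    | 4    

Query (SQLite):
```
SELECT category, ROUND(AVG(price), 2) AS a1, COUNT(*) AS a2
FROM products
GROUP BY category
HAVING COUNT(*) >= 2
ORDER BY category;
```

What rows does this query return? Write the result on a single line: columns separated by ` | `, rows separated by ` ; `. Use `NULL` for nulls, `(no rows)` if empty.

Group products by category.
Per group compute: ROUND(AVG(price), 2), COUNT(*).
HAVING: drop groups with fewer than 2 rows.
  Books: ids {3} → ROUND(AVG(price), 2)=6, COUNT(*)=1
  Grocery: ids {1, 10, 12} → ROUND(AVG(price), 2)=57, COUNT(*)=3
  Office: ids {4, 5, 6, 9, 11} → ROUND(AVG(price), 2)=80.8, COUNT(*)=5
  Toys: ids {2, 7, 8} → ROUND(AVG(price), 2)=60.67, COUNT(*)=3

Grocery | 57 | 3 ; Office | 80.8 | 5 ; Toys | 60.67 | 3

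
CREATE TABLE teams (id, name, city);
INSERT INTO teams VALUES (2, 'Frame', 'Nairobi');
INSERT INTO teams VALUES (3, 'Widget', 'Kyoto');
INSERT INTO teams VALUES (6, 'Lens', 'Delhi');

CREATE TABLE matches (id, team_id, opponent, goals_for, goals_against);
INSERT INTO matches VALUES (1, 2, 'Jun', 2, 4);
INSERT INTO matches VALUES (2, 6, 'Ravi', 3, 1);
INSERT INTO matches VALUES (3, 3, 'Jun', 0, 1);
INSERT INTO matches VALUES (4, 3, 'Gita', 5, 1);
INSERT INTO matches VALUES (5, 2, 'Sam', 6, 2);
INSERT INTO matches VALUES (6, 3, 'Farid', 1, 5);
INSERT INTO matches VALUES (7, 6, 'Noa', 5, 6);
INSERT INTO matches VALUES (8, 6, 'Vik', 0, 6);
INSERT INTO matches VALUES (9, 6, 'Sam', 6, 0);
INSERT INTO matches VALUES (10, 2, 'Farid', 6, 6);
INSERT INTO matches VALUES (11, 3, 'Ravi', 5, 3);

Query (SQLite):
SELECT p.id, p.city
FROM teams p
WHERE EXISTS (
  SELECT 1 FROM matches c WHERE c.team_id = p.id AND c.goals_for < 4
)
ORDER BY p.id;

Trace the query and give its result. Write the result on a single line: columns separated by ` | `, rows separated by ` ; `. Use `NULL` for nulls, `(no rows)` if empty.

2 | Nairobi ; 3 | Kyoto ; 6 | Delhi

For each teams row, check whether any matches with matching team_id has goals_for < 4.
Keep rows where that is true.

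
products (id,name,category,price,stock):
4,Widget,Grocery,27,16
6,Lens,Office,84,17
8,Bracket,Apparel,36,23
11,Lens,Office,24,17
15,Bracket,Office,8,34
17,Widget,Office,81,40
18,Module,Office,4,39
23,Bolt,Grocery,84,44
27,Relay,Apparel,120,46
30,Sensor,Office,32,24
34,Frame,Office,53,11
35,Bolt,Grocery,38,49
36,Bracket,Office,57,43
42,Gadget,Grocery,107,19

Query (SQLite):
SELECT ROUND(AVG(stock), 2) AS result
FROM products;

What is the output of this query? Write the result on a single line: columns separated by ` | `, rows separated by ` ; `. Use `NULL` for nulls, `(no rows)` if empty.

30.14

All stock values: [16, 17, 23, 17, 34, 40, 39, 44, 46, 24, 11, 49, 43, 19].
AVG = 422 / 14 (rounded to 2 dp).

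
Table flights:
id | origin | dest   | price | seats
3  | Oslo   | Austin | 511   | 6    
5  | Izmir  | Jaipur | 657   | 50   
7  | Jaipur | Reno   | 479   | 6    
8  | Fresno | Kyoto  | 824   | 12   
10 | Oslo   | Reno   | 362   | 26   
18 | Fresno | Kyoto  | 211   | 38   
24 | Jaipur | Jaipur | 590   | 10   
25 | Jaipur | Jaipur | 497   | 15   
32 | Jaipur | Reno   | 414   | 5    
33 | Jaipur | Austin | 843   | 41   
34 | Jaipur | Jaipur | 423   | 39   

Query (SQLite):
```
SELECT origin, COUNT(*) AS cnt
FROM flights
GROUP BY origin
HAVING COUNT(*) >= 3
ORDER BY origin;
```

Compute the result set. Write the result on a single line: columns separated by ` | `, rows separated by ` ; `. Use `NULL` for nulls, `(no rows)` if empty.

Jaipur | 6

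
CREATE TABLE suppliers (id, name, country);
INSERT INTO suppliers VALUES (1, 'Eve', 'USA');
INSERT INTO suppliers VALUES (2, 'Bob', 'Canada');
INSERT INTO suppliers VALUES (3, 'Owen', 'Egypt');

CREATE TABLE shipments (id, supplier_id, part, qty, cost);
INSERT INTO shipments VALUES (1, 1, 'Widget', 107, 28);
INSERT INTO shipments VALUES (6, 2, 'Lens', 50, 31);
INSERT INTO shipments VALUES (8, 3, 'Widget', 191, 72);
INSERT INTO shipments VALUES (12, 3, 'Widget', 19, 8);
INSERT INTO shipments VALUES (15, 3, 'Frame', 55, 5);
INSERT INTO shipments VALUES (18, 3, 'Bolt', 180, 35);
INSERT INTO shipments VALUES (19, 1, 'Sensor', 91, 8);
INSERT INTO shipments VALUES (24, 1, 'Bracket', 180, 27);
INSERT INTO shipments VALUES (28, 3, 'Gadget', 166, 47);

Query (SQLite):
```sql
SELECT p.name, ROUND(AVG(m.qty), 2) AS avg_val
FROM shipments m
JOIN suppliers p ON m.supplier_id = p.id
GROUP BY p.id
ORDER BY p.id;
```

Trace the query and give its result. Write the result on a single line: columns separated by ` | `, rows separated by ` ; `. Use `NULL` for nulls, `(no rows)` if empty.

Eve | 126 ; Bob | 50 ; Owen | 122.2

Join each shipments row to its suppliers via supplier_id.
Group joined rows by suppliers.id; compute ROUND(AVG(m.qty), 2) per group.
  1: ids {1, 19, 24} → ROUND(AVG(m.qty), 2)=126
  2: ids {6} → ROUND(AVG(m.qty), 2)=50
  3: ids {8, 12, 15, 18, 28} → ROUND(AVG(m.qty), 2)=122.2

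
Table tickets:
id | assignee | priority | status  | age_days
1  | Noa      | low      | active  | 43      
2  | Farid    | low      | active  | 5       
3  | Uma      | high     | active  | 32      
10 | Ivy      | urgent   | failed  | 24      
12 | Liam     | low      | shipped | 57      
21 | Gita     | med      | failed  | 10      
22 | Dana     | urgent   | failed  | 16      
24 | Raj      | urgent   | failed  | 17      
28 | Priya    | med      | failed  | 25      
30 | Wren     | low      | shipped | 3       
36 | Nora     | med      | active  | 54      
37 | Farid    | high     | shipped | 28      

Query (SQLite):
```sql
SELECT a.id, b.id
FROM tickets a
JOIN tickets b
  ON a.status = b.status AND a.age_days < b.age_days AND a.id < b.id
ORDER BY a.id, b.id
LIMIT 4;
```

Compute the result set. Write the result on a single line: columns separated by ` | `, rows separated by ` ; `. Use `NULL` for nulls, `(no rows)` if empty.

1 | 36 ; 2 | 3 ; 2 | 36 ; 3 | 36

Pairs (a,b) with same status, a.age_days < b.age_days, a.id < b.id.
status groups: active:{1,2,3,36} failed:{10,21,22,24,28} shipped:{12,30,37}
Ordered by (a.id, b.id); first 4.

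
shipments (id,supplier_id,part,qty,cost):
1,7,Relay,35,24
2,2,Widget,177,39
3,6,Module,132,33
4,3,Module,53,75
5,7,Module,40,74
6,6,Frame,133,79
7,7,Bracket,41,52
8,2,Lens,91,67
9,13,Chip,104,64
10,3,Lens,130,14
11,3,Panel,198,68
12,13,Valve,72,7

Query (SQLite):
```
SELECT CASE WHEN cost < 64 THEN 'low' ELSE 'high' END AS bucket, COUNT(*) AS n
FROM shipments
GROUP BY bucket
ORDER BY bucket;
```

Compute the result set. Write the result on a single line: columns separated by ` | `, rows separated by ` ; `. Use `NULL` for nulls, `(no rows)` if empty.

Bucket rows by cost < 64 → 'low' else 'high'; count each bucket.

high | 6 ; low | 6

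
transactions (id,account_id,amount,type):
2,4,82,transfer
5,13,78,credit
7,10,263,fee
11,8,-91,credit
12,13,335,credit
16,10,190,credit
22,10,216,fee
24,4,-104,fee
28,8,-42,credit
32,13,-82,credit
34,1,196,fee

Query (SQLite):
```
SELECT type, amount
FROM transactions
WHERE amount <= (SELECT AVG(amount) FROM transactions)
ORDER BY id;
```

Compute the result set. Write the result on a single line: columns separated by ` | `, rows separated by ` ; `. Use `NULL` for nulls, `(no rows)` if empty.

transfer | 82 ; credit | 78 ; credit | -91 ; fee | -104 ; credit | -42 ; credit | -82

Scalar subquery: AVG(amount) over all transactions rows = 94.636364 (≈; comparison uses full precision).
Keep rows where amount <= that value.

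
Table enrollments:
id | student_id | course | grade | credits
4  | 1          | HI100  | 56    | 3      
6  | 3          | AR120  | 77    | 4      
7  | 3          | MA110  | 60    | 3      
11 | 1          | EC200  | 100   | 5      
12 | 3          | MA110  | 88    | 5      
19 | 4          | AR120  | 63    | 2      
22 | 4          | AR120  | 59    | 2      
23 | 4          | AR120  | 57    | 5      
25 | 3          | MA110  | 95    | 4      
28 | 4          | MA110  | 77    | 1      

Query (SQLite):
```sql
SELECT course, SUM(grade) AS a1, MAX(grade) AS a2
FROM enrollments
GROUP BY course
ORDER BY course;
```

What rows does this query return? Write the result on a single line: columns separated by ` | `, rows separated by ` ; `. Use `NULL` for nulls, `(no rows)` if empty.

AR120 | 256 | 77 ; EC200 | 100 | 100 ; HI100 | 56 | 56 ; MA110 | 320 | 95

Group enrollments by course.
Per group compute: SUM(grade), MAX(grade).
  AR120: ids {6, 19, 22, 23} → SUM(grade)=256, MAX(grade)=77
  EC200: ids {11} → SUM(grade)=100, MAX(grade)=100
  HI100: ids {4} → SUM(grade)=56, MAX(grade)=56
  MA110: ids {7, 12, 25, 28} → SUM(grade)=320, MAX(grade)=95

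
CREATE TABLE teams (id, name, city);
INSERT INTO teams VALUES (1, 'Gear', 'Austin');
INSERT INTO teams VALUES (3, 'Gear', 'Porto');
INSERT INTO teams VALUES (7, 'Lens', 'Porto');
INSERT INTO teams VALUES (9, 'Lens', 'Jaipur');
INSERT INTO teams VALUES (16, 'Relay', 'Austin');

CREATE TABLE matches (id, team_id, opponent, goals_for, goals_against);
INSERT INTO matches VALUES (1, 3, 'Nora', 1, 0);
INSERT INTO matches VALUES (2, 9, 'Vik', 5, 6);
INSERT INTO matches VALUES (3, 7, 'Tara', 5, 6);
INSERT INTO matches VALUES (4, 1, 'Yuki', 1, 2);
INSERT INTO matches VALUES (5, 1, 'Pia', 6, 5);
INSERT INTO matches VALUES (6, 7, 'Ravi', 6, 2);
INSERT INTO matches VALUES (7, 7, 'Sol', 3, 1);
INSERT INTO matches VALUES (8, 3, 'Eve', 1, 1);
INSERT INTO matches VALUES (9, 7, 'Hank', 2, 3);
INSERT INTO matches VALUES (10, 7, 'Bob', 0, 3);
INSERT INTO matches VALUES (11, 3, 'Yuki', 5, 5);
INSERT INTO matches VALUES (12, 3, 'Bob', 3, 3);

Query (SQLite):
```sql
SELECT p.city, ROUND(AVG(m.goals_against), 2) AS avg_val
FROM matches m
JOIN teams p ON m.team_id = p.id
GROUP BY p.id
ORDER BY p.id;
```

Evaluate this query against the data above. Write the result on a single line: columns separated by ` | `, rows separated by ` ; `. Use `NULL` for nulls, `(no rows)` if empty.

Austin | 3.5 ; Porto | 2.25 ; Porto | 3 ; Jaipur | 6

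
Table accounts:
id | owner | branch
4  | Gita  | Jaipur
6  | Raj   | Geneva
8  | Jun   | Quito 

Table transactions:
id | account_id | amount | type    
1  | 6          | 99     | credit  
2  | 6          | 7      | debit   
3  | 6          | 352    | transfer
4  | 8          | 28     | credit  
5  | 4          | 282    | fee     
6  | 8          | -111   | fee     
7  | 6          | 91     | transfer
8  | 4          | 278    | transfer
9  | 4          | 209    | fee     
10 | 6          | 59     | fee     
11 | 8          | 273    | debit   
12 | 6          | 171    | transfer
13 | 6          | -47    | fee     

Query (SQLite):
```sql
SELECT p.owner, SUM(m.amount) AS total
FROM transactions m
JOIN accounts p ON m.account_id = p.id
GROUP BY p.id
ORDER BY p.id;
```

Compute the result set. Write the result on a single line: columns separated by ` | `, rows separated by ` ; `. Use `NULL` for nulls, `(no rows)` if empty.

Gita | 769 ; Raj | 732 ; Jun | 190

Join each transactions row to its accounts via account_id.
Group joined rows by accounts.id; compute SUM(m.amount) per group.
  4: ids {5, 8, 9} → SUM(m.amount)=769
  6: ids {1, 2, 3, 7, 10, 12, 13} → SUM(m.amount)=732
  8: ids {4, 6, 11} → SUM(m.amount)=190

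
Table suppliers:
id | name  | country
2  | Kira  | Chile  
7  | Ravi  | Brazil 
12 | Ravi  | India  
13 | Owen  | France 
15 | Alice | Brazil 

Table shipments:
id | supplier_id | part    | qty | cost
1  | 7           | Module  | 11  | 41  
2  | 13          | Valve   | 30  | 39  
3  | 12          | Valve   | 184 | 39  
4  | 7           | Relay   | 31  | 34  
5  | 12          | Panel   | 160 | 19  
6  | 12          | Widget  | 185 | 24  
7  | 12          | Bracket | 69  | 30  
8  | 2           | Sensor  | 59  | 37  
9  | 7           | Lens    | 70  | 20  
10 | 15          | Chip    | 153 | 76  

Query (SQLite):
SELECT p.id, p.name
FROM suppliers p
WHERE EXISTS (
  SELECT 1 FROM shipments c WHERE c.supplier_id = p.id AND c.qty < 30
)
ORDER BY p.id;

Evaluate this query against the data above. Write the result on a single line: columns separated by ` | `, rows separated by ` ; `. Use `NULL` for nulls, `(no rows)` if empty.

7 | Ravi

For each suppliers row, check whether any shipments with matching supplier_id has qty < 30.
Keep rows where that is true.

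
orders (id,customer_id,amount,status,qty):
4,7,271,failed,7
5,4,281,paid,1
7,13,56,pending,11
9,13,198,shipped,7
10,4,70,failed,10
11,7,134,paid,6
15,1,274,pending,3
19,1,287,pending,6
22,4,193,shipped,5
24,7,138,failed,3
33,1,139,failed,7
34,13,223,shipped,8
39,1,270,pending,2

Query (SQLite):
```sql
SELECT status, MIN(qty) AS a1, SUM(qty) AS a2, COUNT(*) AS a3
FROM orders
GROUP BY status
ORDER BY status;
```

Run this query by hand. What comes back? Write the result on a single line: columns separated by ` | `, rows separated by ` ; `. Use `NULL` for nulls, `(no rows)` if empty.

Group orders by status.
Per group compute: MIN(qty), SUM(qty), COUNT(*).
  failed: ids {4, 10, 24, 33} → MIN(qty)=3, SUM(qty)=27, COUNT(*)=4
  paid: ids {5, 11} → MIN(qty)=1, SUM(qty)=7, COUNT(*)=2
  pending: ids {7, 15, 19, 39} → MIN(qty)=2, SUM(qty)=22, COUNT(*)=4
  shipped: ids {9, 22, 34} → MIN(qty)=5, SUM(qty)=20, COUNT(*)=3

failed | 3 | 27 | 4 ; paid | 1 | 7 | 2 ; pending | 2 | 22 | 4 ; shipped | 5 | 20 | 3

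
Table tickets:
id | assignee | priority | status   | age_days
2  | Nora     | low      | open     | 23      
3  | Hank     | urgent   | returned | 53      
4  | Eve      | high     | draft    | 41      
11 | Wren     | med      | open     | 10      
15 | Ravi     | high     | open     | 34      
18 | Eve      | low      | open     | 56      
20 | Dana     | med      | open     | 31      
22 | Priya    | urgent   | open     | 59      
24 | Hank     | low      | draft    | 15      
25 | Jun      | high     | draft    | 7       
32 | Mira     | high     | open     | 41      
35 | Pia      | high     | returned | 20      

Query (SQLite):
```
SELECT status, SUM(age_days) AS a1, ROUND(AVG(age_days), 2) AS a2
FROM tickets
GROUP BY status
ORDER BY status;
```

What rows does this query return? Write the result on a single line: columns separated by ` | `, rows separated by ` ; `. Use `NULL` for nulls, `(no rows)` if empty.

draft | 63 | 21 ; open | 254 | 36.29 ; returned | 73 | 36.5

Group tickets by status.
Per group compute: SUM(age_days), ROUND(AVG(age_days), 2).
  draft: ids {4, 24, 25} → SUM(age_days)=63, ROUND(AVG(age_days), 2)=21
  open: ids {2, 11, 15, 18, 20, 22, 32} → SUM(age_days)=254, ROUND(AVG(age_days), 2)=36.29
  returned: ids {3, 35} → SUM(age_days)=73, ROUND(AVG(age_days), 2)=36.5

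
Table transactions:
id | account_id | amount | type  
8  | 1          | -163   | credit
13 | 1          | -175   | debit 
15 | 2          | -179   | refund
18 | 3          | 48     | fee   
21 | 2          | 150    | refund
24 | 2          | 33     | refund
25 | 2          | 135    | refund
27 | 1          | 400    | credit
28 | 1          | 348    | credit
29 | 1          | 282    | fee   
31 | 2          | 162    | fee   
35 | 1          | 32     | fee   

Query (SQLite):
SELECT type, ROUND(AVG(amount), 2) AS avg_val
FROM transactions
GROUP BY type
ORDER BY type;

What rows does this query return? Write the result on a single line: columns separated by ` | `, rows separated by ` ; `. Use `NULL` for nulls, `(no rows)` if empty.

Partition transactions by type; compute ROUND(AVG(amount), 2) within each group.
  credit: ids {8, 27, 28} → ROUND(AVG(amount), 2)=195
  debit: ids {13} → ROUND(AVG(amount), 2)=-175
  fee: ids {18, 29, 31, 35} → ROUND(AVG(amount), 2)=131
  refund: ids {15, 21, 24, 25} → ROUND(AVG(amount), 2)=34.75

credit | 195 ; debit | -175 ; fee | 131 ; refund | 34.75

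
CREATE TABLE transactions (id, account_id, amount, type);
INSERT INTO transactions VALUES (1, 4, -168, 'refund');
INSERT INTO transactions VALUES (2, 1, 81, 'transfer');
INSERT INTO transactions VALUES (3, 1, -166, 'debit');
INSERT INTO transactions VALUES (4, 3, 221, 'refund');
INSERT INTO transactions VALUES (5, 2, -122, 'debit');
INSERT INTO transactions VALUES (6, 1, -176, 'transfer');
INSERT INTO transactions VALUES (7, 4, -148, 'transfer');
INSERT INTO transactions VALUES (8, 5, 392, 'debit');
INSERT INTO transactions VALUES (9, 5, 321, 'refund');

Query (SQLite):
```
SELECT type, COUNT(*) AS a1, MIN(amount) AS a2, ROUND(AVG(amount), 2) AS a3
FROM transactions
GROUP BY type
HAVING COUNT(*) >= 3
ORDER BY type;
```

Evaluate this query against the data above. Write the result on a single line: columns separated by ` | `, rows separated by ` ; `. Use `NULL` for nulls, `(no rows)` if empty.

Group transactions by type.
Per group compute: COUNT(*), MIN(amount), ROUND(AVG(amount), 2).
HAVING: drop groups with fewer than 3 rows.
  debit: ids {3, 5, 8} → COUNT(*)=3, MIN(amount)=-166, ROUND(AVG(amount), 2)=34.67
  refund: ids {1, 4, 9} → COUNT(*)=3, MIN(amount)=-168, ROUND(AVG(amount), 2)=124.67
  transfer: ids {2, 6, 7} → COUNT(*)=3, MIN(amount)=-176, ROUND(AVG(amount), 2)=-81

debit | 3 | -166 | 34.67 ; refund | 3 | -168 | 124.67 ; transfer | 3 | -176 | -81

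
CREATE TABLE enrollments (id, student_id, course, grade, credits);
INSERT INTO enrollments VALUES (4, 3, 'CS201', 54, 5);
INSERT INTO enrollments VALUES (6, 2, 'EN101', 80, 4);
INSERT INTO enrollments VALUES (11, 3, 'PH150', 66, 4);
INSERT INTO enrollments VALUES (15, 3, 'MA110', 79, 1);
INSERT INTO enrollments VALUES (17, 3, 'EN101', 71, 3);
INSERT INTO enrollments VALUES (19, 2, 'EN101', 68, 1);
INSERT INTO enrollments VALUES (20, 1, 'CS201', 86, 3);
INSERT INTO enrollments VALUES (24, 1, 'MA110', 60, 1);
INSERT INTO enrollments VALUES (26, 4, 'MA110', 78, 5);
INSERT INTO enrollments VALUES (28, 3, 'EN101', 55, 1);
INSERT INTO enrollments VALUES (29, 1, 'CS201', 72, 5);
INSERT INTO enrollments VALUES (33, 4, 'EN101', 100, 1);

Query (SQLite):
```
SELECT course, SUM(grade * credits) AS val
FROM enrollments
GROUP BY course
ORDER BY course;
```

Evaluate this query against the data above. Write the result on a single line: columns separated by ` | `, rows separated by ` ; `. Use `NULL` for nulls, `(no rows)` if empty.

CS201 | 888 ; EN101 | 756 ; MA110 | 529 ; PH150 | 264

For each row compute grade * credits.
Group by course; take SUM of the expression per group.
  CS201: ids {4, 20, 29} → SUM(grade * credits)=888
  EN101: ids {6, 17, 19, 28, 33} → SUM(grade * credits)=756
  MA110: ids {15, 24, 26} → SUM(grade * credits)=529
  PH150: ids {11} → SUM(grade * credits)=264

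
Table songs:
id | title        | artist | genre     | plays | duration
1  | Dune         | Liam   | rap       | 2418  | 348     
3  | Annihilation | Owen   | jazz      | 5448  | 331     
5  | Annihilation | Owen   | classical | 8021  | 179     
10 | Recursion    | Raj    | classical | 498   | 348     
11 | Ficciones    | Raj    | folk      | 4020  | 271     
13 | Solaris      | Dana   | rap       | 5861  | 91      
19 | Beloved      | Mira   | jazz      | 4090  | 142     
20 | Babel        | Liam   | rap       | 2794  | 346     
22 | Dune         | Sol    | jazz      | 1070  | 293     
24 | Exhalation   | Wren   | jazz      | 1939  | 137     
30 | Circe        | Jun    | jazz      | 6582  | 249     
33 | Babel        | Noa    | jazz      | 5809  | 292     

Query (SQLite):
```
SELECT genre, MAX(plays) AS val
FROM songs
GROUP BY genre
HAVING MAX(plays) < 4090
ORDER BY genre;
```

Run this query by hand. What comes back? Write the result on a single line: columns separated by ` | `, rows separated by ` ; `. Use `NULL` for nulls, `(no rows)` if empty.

folk | 4020

Partition songs by genre; compute MAX(plays) within each group.
HAVING: keep groups where MAX(plays) < 4090.
  classical: ids {5, 10} → MAX(plays)=8021
  folk: ids {11} → MAX(plays)=4020
  jazz: ids {3, 19, 22, 24, 30, 33} → MAX(plays)=6582
  rap: ids {1, 13, 20} → MAX(plays)=5861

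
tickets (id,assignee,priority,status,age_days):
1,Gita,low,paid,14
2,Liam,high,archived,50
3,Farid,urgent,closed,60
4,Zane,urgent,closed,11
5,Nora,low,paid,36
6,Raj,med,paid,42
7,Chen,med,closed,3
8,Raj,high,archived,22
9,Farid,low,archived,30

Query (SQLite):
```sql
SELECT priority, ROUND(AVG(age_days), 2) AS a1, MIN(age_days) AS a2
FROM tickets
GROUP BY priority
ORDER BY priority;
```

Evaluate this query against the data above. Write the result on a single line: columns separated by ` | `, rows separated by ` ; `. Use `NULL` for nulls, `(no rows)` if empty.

Group tickets by priority.
Per group compute: ROUND(AVG(age_days), 2), MIN(age_days).
  high: ids {2, 8} → ROUND(AVG(age_days), 2)=36, MIN(age_days)=22
  low: ids {1, 5, 9} → ROUND(AVG(age_days), 2)=26.67, MIN(age_days)=14
  med: ids {6, 7} → ROUND(AVG(age_days), 2)=22.5, MIN(age_days)=3
  urgent: ids {3, 4} → ROUND(AVG(age_days), 2)=35.5, MIN(age_days)=11

high | 36 | 22 ; low | 26.67 | 14 ; med | 22.5 | 3 ; urgent | 35.5 | 11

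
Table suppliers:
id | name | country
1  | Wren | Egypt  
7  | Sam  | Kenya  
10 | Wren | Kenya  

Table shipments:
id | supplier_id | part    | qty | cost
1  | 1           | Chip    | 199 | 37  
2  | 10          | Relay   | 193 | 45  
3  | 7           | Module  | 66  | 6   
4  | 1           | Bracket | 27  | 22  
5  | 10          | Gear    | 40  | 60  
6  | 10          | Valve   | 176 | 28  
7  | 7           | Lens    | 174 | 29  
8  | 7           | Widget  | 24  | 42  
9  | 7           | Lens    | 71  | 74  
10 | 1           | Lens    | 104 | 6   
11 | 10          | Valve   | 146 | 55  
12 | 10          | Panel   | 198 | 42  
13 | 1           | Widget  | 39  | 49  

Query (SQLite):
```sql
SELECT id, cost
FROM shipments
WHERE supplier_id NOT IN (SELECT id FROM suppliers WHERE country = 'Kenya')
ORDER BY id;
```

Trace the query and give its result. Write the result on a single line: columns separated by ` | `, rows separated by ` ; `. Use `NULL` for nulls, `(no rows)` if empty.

Inner query: suppliers.id where country = 'Kenya'.
Outer: keep shipments rows whose supplier_id is not in that set.
Inner query → {7, 10}

1 | 37 ; 4 | 22 ; 10 | 6 ; 13 | 49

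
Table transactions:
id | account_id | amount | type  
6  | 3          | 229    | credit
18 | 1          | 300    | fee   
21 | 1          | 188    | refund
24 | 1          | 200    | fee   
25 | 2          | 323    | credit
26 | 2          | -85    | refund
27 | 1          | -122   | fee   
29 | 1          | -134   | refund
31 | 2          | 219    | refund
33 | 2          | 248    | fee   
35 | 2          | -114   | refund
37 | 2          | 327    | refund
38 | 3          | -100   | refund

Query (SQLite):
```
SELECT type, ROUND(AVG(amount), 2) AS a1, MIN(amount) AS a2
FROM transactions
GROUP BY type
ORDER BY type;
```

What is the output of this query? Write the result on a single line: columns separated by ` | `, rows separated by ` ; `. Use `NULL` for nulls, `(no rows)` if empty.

credit | 276 | 229 ; fee | 156.5 | -122 ; refund | 43 | -134

Group transactions by type.
Per group compute: ROUND(AVG(amount), 2), MIN(amount).
  credit: ids {6, 25} → ROUND(AVG(amount), 2)=276, MIN(amount)=229
  fee: ids {18, 24, 27, 33} → ROUND(AVG(amount), 2)=156.5, MIN(amount)=-122
  refund: ids {21, 26, 29, 31, 35, 37, 38} → ROUND(AVG(amount), 2)=43, MIN(amount)=-134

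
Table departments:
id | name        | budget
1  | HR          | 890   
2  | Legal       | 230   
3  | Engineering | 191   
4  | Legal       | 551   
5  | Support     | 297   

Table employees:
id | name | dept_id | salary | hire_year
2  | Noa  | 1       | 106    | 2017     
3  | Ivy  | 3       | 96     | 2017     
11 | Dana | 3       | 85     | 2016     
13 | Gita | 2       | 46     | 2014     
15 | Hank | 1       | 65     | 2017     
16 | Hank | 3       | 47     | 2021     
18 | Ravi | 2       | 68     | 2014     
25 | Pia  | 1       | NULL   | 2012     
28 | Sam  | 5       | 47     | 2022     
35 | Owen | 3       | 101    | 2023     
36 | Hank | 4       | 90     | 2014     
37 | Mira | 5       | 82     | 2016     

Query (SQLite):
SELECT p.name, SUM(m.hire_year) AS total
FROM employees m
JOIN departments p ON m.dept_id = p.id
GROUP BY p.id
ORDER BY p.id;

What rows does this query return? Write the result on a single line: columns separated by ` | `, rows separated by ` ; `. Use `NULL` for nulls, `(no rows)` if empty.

HR | 6046 ; Legal | 4028 ; Engineering | 8077 ; Legal | 2014 ; Support | 4038

Join each employees row to its departments via dept_id.
Group joined rows by departments.id; compute SUM(m.hire_year) per group.
  1: ids {2, 15, 25} → SUM(m.hire_year)=6046
  2: ids {13, 18} → SUM(m.hire_year)=4028
  3: ids {3, 11, 16, 35} → SUM(m.hire_year)=8077
  4: ids {36} → SUM(m.hire_year)=2014
  5: ids {28, 37} → SUM(m.hire_year)=4038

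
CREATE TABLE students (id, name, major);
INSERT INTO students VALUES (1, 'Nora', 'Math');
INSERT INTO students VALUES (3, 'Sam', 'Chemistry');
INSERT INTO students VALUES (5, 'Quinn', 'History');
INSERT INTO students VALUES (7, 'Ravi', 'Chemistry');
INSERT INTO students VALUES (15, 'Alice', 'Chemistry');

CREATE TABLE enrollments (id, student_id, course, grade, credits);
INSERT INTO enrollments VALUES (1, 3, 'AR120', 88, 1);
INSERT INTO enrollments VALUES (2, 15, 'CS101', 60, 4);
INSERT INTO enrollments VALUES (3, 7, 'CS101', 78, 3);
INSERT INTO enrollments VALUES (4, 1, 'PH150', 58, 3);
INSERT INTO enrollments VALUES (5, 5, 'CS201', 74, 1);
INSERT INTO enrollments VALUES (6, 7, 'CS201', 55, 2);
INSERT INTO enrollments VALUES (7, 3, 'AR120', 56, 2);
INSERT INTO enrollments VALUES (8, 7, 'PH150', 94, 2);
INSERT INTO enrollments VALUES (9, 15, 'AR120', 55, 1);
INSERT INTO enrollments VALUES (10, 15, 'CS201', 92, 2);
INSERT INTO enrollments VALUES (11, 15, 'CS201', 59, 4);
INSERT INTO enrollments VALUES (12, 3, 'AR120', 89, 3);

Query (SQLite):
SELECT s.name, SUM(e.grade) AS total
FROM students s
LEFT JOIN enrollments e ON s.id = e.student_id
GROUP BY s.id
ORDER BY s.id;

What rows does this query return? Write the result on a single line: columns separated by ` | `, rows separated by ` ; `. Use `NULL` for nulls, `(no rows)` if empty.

Nora | 58 ; Sam | 233 ; Quinn | 74 ; Ravi | 227 ; Alice | 266

LEFT JOIN keeps every students row; unmatched ones get NULL for enrollments columns.
Group by students.id and compute SUM(e.grade). SUM over an all-NULL group is NULL.
  1: ids {4} → SUM(e.grade)=58
  3: ids {1, 7, 12} → SUM(e.grade)=233
  5: ids {5} → SUM(e.grade)=74
  7: ids {3, 6, 8} → SUM(e.grade)=227
  15: ids {2, 9, 10, 11} → SUM(e.grade)=266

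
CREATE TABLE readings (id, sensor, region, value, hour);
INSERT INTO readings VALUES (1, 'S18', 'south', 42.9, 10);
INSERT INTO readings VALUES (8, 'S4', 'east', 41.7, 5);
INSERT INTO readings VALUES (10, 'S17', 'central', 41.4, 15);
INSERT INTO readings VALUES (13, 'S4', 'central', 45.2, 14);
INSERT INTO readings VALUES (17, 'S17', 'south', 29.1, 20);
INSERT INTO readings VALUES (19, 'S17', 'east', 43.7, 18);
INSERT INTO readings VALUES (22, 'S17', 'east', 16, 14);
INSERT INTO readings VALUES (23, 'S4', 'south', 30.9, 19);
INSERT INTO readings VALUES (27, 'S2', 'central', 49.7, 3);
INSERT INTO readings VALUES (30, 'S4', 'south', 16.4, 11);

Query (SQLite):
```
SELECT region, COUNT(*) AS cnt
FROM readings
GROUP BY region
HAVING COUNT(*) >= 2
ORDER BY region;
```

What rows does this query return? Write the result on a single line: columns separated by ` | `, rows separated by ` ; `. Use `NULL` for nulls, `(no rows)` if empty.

Partition readings by region; compute COUNT(*) within each group.
HAVING: keep groups with count ≥ 2.
  central: ids {10, 13, 27} → COUNT(*)=3
  east: ids {8, 19, 22} → COUNT(*)=3
  south: ids {1, 17, 23, 30} → COUNT(*)=4

central | 3 ; east | 3 ; south | 4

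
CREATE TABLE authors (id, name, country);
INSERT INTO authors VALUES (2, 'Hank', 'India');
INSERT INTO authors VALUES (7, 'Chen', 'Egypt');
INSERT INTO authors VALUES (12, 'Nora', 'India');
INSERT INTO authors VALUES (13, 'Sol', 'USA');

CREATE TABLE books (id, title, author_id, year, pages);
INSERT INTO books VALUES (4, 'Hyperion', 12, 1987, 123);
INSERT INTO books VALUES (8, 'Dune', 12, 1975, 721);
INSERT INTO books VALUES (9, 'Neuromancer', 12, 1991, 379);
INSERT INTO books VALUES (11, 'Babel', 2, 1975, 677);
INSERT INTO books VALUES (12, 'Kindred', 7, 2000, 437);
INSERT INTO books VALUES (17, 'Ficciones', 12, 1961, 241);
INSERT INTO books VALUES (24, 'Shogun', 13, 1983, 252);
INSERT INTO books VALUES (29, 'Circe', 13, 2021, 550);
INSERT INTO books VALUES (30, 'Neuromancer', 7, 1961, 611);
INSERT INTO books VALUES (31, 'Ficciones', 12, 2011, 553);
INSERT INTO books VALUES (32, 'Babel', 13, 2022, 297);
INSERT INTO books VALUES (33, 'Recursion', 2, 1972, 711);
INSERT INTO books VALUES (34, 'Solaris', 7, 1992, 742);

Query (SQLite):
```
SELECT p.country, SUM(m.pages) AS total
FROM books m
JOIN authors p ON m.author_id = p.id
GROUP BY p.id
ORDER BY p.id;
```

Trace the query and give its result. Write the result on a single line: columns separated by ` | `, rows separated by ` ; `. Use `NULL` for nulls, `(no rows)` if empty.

Join each books row to its authors via author_id.
Group joined rows by authors.id; compute SUM(m.pages) per group.
  2: ids {11, 33} → SUM(m.pages)=1388
  7: ids {12, 30, 34} → SUM(m.pages)=1790
  12: ids {4, 8, 9, 17, 31} → SUM(m.pages)=2017
  13: ids {24, 29, 32} → SUM(m.pages)=1099

India | 1388 ; Egypt | 1790 ; India | 2017 ; USA | 1099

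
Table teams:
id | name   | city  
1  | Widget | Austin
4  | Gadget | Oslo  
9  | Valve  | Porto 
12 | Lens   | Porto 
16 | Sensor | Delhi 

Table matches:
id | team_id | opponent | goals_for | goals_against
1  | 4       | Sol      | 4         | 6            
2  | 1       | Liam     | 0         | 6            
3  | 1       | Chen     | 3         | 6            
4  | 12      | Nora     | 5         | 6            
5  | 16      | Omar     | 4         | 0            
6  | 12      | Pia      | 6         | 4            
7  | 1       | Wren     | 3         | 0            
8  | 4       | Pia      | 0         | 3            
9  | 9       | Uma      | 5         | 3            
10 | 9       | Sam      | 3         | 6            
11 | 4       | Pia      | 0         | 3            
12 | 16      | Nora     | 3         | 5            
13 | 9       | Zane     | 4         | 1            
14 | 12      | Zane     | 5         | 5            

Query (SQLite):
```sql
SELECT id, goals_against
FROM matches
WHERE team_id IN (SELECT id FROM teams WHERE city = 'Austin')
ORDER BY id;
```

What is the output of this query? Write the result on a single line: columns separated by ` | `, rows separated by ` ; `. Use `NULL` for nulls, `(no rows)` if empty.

Inner query: teams.id where city = 'Austin'.
Outer: keep matches rows whose team_id is in that set.
Inner query → {1}

2 | 6 ; 3 | 6 ; 7 | 0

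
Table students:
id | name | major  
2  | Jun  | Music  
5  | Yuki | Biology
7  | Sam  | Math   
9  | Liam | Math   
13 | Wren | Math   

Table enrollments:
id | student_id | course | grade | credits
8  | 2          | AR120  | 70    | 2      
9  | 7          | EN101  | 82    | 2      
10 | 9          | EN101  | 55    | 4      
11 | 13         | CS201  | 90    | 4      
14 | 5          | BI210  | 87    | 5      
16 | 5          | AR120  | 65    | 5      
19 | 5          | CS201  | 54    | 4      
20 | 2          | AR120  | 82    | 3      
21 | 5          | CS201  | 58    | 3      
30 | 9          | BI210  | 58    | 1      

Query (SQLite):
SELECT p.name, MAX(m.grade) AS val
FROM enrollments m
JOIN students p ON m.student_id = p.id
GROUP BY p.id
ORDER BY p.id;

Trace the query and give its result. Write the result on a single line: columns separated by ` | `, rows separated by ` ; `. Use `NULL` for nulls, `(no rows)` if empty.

Jun | 82 ; Yuki | 87 ; Sam | 82 ; Liam | 58 ; Wren | 90

Join each enrollments row to its students via student_id.
Group joined rows by students.id; compute MAX(m.grade) per group.
  2: ids {8, 20} → MAX(m.grade)=82
  5: ids {14, 16, 19, 21} → MAX(m.grade)=87
  7: ids {9} → MAX(m.grade)=82
  9: ids {10, 30} → MAX(m.grade)=58
  13: ids {11} → MAX(m.grade)=90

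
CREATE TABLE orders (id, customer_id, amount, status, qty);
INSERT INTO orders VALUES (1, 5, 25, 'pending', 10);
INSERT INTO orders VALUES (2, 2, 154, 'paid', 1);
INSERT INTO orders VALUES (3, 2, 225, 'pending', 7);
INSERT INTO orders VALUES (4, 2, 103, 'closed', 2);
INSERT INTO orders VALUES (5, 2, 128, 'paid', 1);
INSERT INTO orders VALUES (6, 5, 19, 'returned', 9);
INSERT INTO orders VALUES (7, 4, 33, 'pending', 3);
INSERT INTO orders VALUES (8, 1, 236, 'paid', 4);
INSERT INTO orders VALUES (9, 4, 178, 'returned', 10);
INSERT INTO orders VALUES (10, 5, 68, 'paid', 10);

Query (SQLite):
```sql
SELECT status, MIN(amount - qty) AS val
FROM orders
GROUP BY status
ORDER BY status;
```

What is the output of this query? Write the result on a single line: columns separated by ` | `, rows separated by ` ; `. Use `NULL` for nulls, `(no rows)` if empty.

For each row compute amount - qty.
Group by status; take MIN of the expression per group.
  closed: ids {4} → MIN(amount - qty)=101
  paid: ids {2, 5, 8, 10} → MIN(amount - qty)=58
  pending: ids {1, 3, 7} → MIN(amount - qty)=15
  returned: ids {6, 9} → MIN(amount - qty)=10

closed | 101 ; paid | 58 ; pending | 15 ; returned | 10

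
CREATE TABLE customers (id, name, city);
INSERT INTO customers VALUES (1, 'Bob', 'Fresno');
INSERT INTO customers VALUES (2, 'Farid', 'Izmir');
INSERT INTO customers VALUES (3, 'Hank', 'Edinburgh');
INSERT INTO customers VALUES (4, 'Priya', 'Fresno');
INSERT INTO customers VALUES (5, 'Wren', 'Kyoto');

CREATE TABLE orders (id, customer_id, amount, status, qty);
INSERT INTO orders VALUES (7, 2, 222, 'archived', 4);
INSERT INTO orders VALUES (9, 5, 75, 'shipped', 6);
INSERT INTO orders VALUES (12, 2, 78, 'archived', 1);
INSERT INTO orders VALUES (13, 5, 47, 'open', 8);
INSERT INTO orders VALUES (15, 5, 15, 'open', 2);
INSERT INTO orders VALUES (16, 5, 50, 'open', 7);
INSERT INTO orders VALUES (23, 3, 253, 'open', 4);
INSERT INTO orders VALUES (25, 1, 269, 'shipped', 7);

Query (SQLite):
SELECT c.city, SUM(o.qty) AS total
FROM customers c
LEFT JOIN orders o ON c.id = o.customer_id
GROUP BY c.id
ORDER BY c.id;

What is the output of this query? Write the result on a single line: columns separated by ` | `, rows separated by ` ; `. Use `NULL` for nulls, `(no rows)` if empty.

LEFT JOIN keeps every customers row; unmatched ones get NULL for orders columns.
Group by customers.id and compute SUM(o.qty). SUM over an all-NULL group is NULL.
  1: ids {25} → SUM(o.qty)=7
  2: ids {7, 12} → SUM(o.qty)=5
  3: ids {23} → SUM(o.qty)=4
  4: ids {—} → SUM(o.qty)=NULL
  5: ids {9, 13, 15, 16} → SUM(o.qty)=23

Fresno | 7 ; Izmir | 5 ; Edinburgh | 4 ; Fresno | NULL ; Kyoto | 23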